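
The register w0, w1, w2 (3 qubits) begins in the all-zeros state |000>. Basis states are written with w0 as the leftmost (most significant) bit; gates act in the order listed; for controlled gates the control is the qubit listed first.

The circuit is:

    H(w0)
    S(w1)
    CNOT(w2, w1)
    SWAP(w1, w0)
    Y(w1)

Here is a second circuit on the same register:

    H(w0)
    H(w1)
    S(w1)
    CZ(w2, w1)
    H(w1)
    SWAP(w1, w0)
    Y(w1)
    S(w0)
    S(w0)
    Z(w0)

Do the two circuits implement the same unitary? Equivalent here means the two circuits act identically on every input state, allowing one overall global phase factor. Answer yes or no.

No: there is an input state on which the two circuits produce genuinely different outputs (not merely differing by a phase).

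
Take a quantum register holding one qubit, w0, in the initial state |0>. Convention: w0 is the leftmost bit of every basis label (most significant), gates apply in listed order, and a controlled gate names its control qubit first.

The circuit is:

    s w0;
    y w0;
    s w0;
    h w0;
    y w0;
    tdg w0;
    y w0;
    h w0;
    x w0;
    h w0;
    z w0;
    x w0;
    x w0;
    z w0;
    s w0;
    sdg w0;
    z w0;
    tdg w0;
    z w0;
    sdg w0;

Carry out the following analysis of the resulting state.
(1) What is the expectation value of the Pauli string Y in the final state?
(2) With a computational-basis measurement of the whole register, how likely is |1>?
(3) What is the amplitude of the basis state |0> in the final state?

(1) In the final state, Y has expectation -1. Key observation: steps 8-11 multiply out to the identity, so the circuit reduces to the remaining gates.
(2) Outcome |1> occurs with probability 1/2.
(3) The final state's coefficient on |0> equals sqrt(2)*exp(3*I*pi/4)/2.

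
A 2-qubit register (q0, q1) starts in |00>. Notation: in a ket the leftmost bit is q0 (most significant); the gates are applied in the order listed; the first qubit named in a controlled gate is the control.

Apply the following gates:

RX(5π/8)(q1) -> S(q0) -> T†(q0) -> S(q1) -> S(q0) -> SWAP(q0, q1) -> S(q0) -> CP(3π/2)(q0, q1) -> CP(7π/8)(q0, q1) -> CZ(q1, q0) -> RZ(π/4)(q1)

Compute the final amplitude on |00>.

The amplitude on |00> is -exp(7*I*pi/8)*cos(5*pi/16).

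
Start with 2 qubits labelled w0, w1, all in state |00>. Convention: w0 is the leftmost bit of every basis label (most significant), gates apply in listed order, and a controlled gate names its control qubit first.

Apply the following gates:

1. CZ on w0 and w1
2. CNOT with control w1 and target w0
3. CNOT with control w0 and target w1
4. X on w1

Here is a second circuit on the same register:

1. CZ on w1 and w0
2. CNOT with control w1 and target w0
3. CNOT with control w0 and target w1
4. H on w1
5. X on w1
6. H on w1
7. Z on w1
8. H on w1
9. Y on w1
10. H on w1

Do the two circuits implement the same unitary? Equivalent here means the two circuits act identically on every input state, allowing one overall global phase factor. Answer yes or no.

No: there is an input state on which the two circuits produce genuinely different outputs (not merely differing by a phase).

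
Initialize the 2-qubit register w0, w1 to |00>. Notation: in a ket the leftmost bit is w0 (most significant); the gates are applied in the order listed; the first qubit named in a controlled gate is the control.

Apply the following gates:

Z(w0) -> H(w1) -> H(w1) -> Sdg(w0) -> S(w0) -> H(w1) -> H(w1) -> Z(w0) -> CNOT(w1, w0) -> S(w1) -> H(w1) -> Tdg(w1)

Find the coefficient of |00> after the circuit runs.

The amplitude on |00> is sqrt(2)/2. Key observation: gates 1-8 undo each other exactly, leaving only the rest of the circuit to track.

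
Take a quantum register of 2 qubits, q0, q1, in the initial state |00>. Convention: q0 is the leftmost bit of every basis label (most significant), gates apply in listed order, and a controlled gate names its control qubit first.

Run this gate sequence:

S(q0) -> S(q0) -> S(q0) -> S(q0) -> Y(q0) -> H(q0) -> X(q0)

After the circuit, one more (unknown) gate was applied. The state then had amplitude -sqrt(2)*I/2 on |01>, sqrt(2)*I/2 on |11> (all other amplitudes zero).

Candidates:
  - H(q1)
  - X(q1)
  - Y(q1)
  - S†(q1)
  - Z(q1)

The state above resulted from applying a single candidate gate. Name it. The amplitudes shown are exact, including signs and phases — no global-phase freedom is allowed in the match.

The unique candidate consistent with the amplitudes is X(q1). Key observation: steps 1-4 multiply out to the identity, so the circuit reduces to the remaining gates.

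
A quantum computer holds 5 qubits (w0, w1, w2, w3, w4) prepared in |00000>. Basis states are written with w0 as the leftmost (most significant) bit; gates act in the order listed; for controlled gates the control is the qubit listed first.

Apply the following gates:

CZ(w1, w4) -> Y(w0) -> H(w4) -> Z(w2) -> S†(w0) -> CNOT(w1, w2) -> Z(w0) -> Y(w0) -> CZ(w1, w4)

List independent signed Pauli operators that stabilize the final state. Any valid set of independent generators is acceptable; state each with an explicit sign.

The stabilizer group can be generated by +IIIIX, +ZIIII, +IZIII, +IIZII, +IIIZI, among other valid generating sets.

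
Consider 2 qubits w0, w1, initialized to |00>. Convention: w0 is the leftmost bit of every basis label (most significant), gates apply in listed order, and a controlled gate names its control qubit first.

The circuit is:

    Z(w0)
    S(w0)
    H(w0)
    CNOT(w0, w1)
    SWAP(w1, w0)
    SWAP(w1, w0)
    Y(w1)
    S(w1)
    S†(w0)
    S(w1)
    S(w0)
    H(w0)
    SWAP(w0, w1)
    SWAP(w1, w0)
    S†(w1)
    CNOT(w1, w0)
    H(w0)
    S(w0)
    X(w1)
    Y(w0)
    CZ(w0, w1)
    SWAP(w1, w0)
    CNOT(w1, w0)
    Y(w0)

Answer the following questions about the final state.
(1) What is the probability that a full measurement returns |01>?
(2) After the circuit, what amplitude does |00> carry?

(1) Outcome |01> occurs with probability 1/2.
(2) The final state's coefficient on |00> equals -sqrt(2)/2.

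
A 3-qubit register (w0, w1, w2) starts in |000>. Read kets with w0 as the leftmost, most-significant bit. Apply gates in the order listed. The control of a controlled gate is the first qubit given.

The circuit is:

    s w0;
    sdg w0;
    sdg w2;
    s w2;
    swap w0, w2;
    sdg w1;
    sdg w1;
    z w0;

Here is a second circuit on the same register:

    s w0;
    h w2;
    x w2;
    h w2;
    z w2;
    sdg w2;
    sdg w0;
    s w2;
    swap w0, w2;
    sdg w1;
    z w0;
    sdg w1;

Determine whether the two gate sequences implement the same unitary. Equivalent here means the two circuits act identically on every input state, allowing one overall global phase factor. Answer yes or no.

Yes, they are equivalent — the unitaries differ by at most a global phase.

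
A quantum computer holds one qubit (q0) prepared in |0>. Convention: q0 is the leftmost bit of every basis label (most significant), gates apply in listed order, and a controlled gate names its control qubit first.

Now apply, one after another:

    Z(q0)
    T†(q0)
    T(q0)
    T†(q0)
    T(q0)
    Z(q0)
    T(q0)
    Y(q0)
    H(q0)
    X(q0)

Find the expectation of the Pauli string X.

The observable X averages to -1. Key observation: gates 1-6 undo each other exactly, leaving only the rest of the circuit to track.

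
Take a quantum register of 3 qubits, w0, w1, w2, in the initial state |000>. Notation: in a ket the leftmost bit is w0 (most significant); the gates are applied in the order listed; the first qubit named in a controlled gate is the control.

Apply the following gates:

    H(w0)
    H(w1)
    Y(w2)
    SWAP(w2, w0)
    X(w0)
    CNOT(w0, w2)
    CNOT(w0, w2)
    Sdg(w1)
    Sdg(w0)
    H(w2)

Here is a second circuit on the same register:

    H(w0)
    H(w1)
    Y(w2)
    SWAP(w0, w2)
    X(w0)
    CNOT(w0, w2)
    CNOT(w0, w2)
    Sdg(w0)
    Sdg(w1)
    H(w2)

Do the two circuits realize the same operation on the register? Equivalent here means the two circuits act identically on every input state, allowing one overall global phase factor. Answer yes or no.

Yes, they are equivalent — the unitaries differ by at most a global phase.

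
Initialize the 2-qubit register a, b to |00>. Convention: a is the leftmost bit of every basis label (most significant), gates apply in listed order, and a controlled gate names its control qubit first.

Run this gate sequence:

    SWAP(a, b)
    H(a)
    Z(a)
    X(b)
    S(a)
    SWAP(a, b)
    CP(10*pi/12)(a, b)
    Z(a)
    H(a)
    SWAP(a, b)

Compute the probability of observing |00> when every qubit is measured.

Outcome |00> occurs with probability 1/4.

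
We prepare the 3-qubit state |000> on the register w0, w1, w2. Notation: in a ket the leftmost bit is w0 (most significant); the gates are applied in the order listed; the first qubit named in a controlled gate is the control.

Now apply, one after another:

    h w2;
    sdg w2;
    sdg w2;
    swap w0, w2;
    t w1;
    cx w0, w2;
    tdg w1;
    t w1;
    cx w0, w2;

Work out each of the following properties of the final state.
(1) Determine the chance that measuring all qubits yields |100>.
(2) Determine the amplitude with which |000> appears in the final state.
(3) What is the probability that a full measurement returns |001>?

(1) The probability of measuring |100> is 1/2. Key observation: the block from step 6 through step 9 cancels to the identity and can be dropped.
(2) The amplitude on |000> is sqrt(2)/2.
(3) The probability of measuring |001> is 0.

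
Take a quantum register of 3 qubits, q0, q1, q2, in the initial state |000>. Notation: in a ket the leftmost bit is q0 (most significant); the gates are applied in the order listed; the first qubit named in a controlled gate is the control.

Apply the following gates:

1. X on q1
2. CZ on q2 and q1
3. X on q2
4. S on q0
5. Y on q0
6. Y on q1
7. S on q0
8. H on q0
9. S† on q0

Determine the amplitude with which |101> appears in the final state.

The final state's coefficient on |101> equals -sqrt(2)/2.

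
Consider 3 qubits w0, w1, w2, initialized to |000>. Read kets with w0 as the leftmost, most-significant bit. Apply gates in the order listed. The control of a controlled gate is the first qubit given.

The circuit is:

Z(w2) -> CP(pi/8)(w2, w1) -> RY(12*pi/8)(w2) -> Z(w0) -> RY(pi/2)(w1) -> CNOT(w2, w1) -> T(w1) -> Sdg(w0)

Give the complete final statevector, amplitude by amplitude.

The final amplitudes are -1/2 on |000>, 1/2 on |001>, -exp(I*pi/4)/2 on |010>, exp(I*pi/4)/2 on |011>, 0 on |100>, 0 on |101>, 0 on |110>, 0 on |111>.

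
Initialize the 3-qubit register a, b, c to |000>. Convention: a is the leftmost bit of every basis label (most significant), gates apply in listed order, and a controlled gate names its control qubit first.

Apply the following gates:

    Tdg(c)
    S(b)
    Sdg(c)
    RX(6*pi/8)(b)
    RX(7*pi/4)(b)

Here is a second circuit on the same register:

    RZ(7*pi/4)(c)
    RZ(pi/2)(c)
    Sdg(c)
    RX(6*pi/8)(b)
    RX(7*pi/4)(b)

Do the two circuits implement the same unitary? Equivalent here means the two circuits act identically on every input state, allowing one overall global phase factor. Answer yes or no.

No — the two circuits implement different unitaries, even allowing a global phase.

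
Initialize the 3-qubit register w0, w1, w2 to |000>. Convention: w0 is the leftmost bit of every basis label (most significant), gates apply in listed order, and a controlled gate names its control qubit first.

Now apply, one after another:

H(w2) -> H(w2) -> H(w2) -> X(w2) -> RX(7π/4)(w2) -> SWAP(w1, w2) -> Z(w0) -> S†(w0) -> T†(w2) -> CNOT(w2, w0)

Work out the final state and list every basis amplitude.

The final amplitudes are -sqrt(2)*sqrt(sqrt(2) + 2)/4 - sqrt(2)*I*sqrt(2 - sqrt(2))/4 on |000>, -sqrt(2)*sqrt(sqrt(2) + 2)/4 - sqrt(2)*I*sqrt(2 - sqrt(2))/4 on |010>, and 0 on every other basis state. Key observation: the block from step 1 through step 2 cancels to the identity and can be dropped.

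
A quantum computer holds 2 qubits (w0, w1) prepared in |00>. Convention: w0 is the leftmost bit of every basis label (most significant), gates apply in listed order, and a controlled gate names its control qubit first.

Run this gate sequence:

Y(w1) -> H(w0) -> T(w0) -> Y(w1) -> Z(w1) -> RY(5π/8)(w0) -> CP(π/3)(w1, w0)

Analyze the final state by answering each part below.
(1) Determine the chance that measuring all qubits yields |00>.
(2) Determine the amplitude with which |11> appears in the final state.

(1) Outcome |00> occurs with probability 1/2 - sqrt(2*sqrt(2) + 4)/8.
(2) |11> carries amplitude 0 in the final state.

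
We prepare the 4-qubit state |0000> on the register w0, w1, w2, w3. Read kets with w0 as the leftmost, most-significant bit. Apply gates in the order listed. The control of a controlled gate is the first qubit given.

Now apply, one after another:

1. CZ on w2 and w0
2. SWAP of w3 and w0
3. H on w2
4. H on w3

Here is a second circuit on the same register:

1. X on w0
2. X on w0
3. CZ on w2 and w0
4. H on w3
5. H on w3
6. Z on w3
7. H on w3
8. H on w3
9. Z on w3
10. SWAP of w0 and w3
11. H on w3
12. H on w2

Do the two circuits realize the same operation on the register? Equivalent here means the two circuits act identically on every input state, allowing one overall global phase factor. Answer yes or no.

Yes — the two circuits implement the same unitary up to a global phase.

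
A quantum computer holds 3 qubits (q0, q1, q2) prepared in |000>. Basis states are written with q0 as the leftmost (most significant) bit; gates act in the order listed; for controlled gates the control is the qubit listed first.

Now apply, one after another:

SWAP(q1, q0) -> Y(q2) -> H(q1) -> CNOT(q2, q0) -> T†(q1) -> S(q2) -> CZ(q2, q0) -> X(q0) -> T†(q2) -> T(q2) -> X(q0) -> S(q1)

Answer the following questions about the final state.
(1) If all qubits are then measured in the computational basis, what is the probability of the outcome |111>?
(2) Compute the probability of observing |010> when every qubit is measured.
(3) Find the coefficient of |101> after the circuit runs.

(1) A full measurement returns |111> with probability 1/2. Key observation: steps 8-11 multiply out to the identity, so the circuit reduces to the remaining gates.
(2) A full measurement returns |010> with probability 0.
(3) The amplitude on |101> is sqrt(2)/2.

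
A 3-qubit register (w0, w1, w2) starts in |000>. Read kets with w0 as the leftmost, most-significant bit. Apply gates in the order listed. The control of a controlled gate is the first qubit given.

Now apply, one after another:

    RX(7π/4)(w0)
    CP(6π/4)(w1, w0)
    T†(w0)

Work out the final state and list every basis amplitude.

The resulting statevector has amplitude -sqrt(sqrt(2) + 2)/2 on |000>, -sqrt(2 - sqrt(2))*exp(I*pi/4)/2 on |100>, and 0 on every other basis state.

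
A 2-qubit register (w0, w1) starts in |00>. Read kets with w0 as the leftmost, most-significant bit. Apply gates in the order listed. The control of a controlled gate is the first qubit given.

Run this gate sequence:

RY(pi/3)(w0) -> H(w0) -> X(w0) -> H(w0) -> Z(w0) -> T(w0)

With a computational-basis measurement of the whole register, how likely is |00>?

The probability of measuring |00> is 3/4. Key observation: the block from step 2 through step 5 cancels to the identity and can be dropped.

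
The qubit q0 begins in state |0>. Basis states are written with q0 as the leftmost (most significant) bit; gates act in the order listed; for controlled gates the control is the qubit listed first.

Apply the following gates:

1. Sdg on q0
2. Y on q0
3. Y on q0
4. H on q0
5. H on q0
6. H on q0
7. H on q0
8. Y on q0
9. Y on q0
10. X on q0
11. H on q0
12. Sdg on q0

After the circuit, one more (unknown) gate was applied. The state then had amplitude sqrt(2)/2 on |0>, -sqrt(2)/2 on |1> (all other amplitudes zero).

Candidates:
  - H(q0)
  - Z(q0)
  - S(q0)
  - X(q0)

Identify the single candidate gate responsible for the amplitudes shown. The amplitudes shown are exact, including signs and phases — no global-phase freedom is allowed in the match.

The applied gate was S(q0). Key observation: gates 2-9 undo each other exactly, leaving only the rest of the circuit to track.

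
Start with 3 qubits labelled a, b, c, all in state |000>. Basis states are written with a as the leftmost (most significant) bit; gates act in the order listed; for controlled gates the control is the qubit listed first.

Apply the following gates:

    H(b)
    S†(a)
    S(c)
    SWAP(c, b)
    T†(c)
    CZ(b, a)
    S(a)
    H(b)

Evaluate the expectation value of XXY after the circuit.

In the final state, XXY has expectation 0.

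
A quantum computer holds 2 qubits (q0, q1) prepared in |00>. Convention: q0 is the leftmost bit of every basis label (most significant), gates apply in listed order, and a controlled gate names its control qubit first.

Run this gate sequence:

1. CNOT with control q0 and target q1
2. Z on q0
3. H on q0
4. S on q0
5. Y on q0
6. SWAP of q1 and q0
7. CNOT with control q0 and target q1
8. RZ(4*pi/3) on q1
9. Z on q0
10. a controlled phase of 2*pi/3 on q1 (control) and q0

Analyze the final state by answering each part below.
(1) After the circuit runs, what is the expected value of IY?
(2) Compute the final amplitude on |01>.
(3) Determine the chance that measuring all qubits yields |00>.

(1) The observable IY averages to -1/2.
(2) |01> carries amplitude -sqrt(2)*exp(I*pi/6)/2 in the final state.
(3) Outcome |00> occurs with probability 1/2.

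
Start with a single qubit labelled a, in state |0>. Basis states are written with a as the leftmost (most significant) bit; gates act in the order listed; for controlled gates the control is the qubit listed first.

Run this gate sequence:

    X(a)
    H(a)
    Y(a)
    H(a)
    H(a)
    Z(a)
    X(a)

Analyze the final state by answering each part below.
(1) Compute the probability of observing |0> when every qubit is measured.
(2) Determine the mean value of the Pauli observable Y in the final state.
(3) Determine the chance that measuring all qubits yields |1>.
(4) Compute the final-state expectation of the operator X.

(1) The probability of measuring |0> is 1/2.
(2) The expectation value of Y is 0.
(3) The probability of measuring |1> is 1/2.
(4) In the final state, X has expectation -1.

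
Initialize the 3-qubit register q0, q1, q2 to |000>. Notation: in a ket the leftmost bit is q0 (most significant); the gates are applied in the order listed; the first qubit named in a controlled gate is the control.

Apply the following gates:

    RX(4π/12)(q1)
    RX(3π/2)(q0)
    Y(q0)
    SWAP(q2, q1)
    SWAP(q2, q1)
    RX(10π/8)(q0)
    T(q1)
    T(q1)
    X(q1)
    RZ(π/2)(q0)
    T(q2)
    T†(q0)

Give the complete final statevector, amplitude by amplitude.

After the circuit, the state carries amplitude sqrt(2)*(-sqrt(2 - sqrt(2)) + sqrt(sqrt(2) + 2))*exp(3*I*pi/4)/8 on |000>, 0 on |001>, sqrt(6)*(-sqrt(2 - sqrt(2)) + sqrt(sqrt(2) + 2))*exp(3*I*pi/4)/8 on |010>, 0 on |011>, sqrt(2)*I*sqrt(2 - sqrt(2))/8 + sqrt(2)*I*sqrt(sqrt(2) + 2)/8 on |100>, 0 on |101>, sqrt(6)*I*sqrt(2 - sqrt(2))/8 + sqrt(6)*I*sqrt(sqrt(2) + 2)/8 on |110>, 0 on |111>. Key observation: gates 4-5 undo each other exactly, leaving only the rest of the circuit to track.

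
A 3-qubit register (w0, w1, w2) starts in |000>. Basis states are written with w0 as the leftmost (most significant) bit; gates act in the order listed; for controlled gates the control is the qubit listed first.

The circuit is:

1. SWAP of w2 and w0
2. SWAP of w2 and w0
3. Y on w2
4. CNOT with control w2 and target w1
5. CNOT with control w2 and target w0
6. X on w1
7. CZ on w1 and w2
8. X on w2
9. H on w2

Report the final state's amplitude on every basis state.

The resulting statevector has amplitude sqrt(2)*I/2 on |100>, sqrt(2)*I/2 on |101>, and 0 on every other basis state. Key observation: steps 1-2 multiply out to the identity, so the circuit reduces to the remaining gates.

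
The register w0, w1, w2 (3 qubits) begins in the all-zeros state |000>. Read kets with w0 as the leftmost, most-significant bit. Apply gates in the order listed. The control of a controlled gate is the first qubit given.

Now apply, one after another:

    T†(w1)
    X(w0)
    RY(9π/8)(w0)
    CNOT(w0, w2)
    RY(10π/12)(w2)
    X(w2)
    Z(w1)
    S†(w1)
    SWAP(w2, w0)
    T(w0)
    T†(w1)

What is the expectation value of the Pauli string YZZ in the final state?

The observable YZZ averages to sqrt(2)/4.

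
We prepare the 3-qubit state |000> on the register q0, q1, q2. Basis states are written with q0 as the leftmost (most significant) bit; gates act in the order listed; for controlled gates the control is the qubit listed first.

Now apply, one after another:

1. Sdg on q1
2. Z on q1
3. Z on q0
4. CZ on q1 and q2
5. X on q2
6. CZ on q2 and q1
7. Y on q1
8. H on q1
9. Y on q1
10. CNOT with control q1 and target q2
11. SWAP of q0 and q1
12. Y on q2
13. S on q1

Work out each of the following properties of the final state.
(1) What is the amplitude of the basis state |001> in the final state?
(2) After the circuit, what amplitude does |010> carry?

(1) The final state's coefficient on |001> equals 0.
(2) The amplitude on |010> is 0.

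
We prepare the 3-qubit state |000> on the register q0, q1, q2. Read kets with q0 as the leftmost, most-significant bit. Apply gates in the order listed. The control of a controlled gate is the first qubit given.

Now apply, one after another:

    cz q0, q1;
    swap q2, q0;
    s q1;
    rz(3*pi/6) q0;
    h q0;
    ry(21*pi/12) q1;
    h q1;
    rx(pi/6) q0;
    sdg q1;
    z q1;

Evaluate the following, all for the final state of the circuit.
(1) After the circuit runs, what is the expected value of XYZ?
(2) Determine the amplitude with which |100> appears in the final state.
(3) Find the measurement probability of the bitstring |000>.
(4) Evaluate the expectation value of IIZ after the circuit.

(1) In the final state, XYZ has expectation sqrt(2)/2.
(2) The final state's coefficient on |100> equals -sqrt(2*sqrt(2) + 4)*exp(I*pi/4)/16 - sqrt(12 - 6*sqrt(2))*exp(I*pi/4)/16 - sqrt(12 - 6*sqrt(2))*exp(3*I*pi/4)/16 - sqrt(4 - 2*sqrt(2))*exp(3*I*pi/4)/16 + sqrt(4 - 2*sqrt(2))*exp(I*pi/4)/16 + sqrt(2*sqrt(2) + 4)*exp(3*I*pi/4)/16 + sqrt(6*sqrt(2) + 12)*exp(3*I*pi/4)/16 + sqrt(6*sqrt(2) + 12)*exp(I*pi/4)/16.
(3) Outcome |000> occurs with probability 1/4 - sqrt(2)/8.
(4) In the final state, IIZ has expectation 1.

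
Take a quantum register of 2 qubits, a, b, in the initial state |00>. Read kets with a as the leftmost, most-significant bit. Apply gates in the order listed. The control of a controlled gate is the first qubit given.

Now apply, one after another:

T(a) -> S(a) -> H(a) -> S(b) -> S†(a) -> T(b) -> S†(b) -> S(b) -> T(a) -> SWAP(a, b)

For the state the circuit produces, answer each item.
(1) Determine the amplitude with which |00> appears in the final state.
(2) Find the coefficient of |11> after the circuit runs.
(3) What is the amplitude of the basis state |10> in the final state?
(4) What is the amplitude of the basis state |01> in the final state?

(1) |00> carries amplitude sqrt(2)/2 in the final state.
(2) The amplitude on |11> is 0.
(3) The final state's coefficient on |10> equals 0.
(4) |01> carries amplitude -sqrt(2)*exp(3*I*pi/4)/2 in the final state.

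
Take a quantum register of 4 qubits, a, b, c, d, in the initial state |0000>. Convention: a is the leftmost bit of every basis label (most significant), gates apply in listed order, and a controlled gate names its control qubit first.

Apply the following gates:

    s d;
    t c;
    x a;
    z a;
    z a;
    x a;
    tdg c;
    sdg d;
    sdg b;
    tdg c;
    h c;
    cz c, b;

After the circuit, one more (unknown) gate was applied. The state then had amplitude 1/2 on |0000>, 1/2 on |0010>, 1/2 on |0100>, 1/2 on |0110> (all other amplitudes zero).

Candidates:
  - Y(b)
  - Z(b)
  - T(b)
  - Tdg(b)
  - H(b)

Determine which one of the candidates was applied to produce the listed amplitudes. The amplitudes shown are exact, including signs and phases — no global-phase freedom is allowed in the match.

It was H(b) that produced the state shown.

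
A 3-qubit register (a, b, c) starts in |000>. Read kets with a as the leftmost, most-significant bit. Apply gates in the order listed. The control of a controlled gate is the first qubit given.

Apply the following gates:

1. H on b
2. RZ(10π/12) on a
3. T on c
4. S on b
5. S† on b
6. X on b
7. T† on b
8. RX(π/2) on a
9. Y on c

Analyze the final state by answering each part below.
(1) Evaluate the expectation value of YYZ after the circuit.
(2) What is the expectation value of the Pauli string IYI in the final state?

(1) In the final state, YYZ has expectation -sqrt(2)/2. Key observation: the block from step 4 through step 5 cancels to the identity and can be dropped.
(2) The observable IYI averages to -sqrt(2)/2.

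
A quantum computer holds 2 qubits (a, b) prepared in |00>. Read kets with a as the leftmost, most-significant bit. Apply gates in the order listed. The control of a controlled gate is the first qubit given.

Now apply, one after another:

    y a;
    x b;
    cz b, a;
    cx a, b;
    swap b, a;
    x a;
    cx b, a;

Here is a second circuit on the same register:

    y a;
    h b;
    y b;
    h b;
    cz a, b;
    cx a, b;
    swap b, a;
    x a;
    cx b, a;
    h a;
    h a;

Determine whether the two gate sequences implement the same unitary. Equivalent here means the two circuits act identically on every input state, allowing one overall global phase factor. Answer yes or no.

No — the two circuits implement different unitaries, even allowing a global phase.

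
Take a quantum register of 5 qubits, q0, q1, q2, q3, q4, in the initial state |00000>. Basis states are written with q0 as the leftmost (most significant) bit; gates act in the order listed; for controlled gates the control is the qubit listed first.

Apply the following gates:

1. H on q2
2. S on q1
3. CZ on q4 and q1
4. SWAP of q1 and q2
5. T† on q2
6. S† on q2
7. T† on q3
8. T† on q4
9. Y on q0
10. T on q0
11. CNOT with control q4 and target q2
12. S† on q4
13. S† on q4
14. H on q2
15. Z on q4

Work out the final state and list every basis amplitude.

After the circuit, the state carries amplitude exp(3*I*pi/4)/2 on |10000>, exp(3*I*pi/4)/2 on |10100>, exp(3*I*pi/4)/2 on |11000>, exp(3*I*pi/4)/2 on |11100>, and 0 on every other basis state.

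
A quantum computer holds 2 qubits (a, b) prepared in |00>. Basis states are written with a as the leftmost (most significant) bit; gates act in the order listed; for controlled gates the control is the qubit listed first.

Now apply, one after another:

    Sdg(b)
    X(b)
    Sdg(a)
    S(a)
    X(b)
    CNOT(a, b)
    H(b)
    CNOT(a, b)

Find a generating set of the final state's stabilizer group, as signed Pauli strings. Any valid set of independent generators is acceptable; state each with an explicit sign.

One valid set of independent stabilizer generators is +IX, +ZI (any independent generating set of the same group is equally correct). Key observation: gates 2-5 undo each other exactly, leaving only the rest of the circuit to track.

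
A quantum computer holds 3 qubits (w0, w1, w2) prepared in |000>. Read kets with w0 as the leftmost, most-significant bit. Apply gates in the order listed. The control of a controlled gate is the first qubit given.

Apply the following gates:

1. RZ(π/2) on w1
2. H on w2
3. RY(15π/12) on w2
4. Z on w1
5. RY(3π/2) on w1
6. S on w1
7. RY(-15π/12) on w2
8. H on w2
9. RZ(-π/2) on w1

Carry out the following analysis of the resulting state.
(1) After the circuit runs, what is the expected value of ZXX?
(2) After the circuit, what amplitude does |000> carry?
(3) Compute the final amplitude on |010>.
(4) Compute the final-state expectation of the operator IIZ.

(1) The expectation value of ZXX is 0.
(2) |000> carries amplitude -sqrt(2)/2 in the final state.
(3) |010> carries amplitude sqrt(2)/2 in the final state.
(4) The observable IIZ averages to 1.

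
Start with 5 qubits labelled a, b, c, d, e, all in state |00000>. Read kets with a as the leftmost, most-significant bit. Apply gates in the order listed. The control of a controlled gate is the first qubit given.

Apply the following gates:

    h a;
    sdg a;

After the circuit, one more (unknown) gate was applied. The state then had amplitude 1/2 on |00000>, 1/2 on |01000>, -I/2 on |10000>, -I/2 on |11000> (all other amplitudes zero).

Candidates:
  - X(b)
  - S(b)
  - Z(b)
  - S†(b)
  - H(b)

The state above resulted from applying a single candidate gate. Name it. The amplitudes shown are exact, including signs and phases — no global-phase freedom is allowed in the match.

The unique candidate consistent with the amplitudes is H(b).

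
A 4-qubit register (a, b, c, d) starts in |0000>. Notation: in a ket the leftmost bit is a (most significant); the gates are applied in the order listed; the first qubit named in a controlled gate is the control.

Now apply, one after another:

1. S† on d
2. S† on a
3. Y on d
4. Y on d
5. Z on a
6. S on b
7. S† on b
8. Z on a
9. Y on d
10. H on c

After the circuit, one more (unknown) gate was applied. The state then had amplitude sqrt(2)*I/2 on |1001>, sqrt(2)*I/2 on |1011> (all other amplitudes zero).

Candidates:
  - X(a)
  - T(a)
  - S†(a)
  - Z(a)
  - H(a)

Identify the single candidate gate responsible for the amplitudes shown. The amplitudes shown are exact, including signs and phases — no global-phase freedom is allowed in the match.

The applied gate was X(a). Key observation: steps 4-9 multiply out to the identity, so the circuit reduces to the remaining gates.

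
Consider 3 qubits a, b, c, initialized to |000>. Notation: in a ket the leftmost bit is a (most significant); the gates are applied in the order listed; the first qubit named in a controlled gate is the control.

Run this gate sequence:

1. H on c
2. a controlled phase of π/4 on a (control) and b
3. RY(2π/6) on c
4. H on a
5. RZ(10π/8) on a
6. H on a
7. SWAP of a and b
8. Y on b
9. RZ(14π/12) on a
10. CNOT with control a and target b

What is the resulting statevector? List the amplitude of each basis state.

The final amplitudes are (-sqrt(2) + sqrt(6) - sqrt(2)*exp(I*pi/4) + sqrt(6)*exp(I*pi/4))*exp(7*I*pi/24)/8 on |000>, (sqrt(2) + sqrt(6) + sqrt(2)*exp(I*pi/4) + sqrt(6)*exp(I*pi/4))*exp(7*I*pi/24)/8 on |001>, (-sqrt(6) + sqrt(2) - sqrt(2)*exp(I*pi/4) + sqrt(6)*exp(I*pi/4))*exp(7*I*pi/24)/8 on |010>, (-sqrt(6) - sqrt(2) + sqrt(2)*exp(I*pi/4) + sqrt(6)*exp(I*pi/4))*exp(7*I*pi/24)/8 on |011>, 0 on |100>, 0 on |101>, 0 on |110>, 0 on |111>.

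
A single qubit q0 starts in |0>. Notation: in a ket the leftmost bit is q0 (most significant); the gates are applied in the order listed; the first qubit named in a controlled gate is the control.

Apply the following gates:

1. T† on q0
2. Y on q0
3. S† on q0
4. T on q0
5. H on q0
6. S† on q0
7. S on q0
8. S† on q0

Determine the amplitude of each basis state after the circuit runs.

The final amplitudes are sqrt(2)*exp(I*pi/4)/2 on |0>, sqrt(2)*exp(3*I*pi/4)/2 on |1>.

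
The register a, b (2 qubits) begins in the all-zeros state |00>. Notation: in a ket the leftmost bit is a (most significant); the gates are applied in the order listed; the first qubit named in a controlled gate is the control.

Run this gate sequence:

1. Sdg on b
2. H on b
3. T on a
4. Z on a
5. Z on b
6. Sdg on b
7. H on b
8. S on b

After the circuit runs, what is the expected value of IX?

The expectation value of IX is 1.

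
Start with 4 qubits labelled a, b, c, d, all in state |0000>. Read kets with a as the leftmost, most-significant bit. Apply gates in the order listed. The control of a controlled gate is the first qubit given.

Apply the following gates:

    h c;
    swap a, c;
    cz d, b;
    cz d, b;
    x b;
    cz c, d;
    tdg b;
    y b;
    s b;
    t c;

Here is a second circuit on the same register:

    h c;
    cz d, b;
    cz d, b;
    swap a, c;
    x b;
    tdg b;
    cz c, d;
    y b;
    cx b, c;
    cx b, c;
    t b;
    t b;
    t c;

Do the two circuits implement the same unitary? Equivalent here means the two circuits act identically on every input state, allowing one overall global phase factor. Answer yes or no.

Yes: on every input state the two circuits agree up to one overall phase factor.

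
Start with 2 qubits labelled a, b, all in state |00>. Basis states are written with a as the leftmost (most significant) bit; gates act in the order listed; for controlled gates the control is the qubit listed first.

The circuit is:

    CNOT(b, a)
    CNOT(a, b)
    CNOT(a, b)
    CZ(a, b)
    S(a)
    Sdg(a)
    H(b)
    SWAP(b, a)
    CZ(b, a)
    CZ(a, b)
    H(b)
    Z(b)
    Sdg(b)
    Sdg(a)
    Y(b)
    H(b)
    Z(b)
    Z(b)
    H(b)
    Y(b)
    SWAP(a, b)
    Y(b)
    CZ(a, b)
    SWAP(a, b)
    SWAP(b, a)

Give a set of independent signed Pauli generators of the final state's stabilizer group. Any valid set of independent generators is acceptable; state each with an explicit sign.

The stabilizer group can be generated by +YZ, -ZY, among other valid generating sets. Key observation: steps 15-20 multiply out to the identity, so the circuit reduces to the remaining gates.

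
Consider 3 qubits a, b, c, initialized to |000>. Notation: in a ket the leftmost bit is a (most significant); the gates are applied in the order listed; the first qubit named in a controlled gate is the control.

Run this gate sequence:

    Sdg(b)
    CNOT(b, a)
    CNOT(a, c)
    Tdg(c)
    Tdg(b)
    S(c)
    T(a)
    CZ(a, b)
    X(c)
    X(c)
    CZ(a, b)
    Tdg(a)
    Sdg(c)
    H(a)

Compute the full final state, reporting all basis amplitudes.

The resulting statevector has amplitude sqrt(2)/2 on |000>, sqrt(2)/2 on |100>, and 0 on every other basis state. Key observation: steps 6-13 multiply out to the identity, so the circuit reduces to the remaining gates.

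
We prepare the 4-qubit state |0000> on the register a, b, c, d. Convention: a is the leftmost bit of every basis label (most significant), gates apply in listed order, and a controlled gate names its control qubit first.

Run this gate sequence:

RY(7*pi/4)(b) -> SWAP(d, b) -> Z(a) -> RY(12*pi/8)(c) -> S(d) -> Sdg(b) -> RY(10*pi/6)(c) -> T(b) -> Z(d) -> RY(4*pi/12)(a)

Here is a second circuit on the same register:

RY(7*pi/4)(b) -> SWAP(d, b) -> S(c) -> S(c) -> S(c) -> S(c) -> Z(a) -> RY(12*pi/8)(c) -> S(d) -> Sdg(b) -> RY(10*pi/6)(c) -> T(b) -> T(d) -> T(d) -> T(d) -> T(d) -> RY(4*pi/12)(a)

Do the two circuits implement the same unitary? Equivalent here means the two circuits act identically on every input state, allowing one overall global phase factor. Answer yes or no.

Yes: on every input state the two circuits agree up to one overall phase factor.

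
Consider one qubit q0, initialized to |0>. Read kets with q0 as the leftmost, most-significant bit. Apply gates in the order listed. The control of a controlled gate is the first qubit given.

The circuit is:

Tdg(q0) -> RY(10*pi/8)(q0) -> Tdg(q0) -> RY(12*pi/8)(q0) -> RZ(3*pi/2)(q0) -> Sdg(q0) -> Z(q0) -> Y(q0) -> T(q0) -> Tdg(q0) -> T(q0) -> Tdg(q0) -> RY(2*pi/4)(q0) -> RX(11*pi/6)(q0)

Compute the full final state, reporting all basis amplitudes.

The final amplitudes are -sqrt(12 - 6*sqrt(2))*exp(I*pi/4)/8 + sqrt(4 - 2*sqrt(2))*exp(I*pi/4)/8 + I*sqrt(2*sqrt(2) + 4)/8 + I*sqrt(6*sqrt(2) + 12)/8 on |0>, -sqrt(6*sqrt(2) + 12)/8 + sqrt(2*sqrt(2) + 4)/8 + sqrt(4 - 2*sqrt(2))*exp(3*I*pi/4)/8 + sqrt(12 - 6*sqrt(2))*exp(3*I*pi/4)/8 on |1>. Key observation: steps 9-12 multiply out to the identity, so the circuit reduces to the remaining gates.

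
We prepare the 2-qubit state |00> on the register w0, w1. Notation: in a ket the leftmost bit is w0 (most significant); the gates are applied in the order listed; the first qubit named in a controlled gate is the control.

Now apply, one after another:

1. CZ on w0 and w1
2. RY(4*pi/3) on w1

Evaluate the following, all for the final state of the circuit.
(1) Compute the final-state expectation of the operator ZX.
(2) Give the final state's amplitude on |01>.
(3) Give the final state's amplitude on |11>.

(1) The expectation value of ZX is -sqrt(3)/2.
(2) The final state's coefficient on |01> equals sqrt(3)/2.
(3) The amplitude on |11> is 0.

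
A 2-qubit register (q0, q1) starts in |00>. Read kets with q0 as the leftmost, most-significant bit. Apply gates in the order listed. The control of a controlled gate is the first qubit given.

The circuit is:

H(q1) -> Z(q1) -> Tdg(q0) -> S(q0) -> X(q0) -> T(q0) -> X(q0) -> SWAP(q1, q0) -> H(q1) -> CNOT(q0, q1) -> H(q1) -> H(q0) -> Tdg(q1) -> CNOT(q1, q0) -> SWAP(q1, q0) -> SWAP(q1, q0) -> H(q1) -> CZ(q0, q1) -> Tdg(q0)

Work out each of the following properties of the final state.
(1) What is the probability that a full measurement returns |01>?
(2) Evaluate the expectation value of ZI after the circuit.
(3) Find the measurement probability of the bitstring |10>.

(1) A full measurement returns |01> with probability 0.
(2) In the final state, ZI has expectation -1.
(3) The probability of measuring |10> is 1/2.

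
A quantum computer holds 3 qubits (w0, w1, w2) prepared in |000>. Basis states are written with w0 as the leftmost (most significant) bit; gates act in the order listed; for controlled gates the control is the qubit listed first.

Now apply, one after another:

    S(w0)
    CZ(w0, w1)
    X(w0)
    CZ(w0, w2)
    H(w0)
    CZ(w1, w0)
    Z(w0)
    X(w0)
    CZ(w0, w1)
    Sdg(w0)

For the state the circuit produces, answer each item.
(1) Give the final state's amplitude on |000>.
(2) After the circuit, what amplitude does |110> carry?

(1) |000> carries amplitude sqrt(2)/2 in the final state.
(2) |110> carries amplitude 0 in the final state.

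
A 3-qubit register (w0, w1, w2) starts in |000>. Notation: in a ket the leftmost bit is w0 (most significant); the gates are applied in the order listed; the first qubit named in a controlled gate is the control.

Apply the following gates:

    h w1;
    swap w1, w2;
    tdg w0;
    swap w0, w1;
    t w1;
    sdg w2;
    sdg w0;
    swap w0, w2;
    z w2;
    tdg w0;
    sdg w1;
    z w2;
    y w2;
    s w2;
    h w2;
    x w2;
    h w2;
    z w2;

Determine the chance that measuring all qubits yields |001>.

A full measurement returns |001> with probability 1/2. Key observation: the block from step 15 through step 18 cancels to the identity and can be dropped.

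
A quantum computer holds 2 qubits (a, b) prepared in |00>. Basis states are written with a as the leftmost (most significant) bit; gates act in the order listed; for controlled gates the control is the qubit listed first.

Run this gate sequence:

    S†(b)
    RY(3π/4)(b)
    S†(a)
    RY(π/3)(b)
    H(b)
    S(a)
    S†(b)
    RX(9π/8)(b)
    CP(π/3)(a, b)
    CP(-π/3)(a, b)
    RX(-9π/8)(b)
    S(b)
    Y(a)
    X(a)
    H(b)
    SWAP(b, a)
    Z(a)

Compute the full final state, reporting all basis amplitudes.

The final amplitudes are -I*sqrt(sqrt(2)/4 + 1/2)*sin(7*pi/16)**2/2 - I*sqrt(sqrt(2)/4 + 1/2)*cos(7*pi/16)**2/2 + sqrt(3)*I*sqrt(1/2 - sqrt(2)/4)*cos(7*pi/16)**2/2 + sqrt(3)*I*sqrt(1/2 - sqrt(2)/4)*sin(7*pi/16)**2/2 on |00>, 0 on |01>, -sqrt(3)*I*sqrt(sqrt(2)/4 + 1/2)*sin(7*pi/16)**2/2 - I*sqrt(1/2 - sqrt(2)/4)*sin(7*pi/16)**2/2 - sqrt(3)*I*sqrt(sqrt(2)/4 + 1/2)*cos(7*pi/16)**2/2 - I*sqrt(1/2 - sqrt(2)/4)*cos(7*pi/16)**2/2 on |10>, 0 on |11>. Key observation: steps 7-12 multiply out to the identity, so the circuit reduces to the remaining gates.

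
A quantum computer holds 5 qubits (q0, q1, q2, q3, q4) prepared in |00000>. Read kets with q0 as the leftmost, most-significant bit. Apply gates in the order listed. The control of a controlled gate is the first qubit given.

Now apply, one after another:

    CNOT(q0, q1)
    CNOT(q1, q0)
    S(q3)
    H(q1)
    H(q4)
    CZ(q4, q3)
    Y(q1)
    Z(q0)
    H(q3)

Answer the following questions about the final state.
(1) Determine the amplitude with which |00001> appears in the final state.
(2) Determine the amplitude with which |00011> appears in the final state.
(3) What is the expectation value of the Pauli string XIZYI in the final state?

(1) The amplitude on |00001> is -sqrt(2)*I/4.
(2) The amplitude on |00011> is -sqrt(2)*I/4.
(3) The expectation value of XIZYI is 0.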